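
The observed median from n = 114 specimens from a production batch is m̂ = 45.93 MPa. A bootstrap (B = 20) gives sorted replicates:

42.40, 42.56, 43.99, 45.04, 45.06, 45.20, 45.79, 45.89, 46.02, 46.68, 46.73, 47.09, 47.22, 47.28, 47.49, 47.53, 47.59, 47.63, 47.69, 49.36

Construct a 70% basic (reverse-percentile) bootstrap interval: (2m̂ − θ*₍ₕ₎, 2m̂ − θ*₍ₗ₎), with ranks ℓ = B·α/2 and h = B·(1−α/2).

(44.27, 47.87)

Percentile endpoints at ranks 3 and 17: θ*₍3₎ = 43.99, θ*₍17₎ = 47.59.
Basic interval reflects these around m̂:
  lower = 2 × 45.93 − 47.59 = 44.27
  upper = 2 × 45.93 − 43.99 = 47.87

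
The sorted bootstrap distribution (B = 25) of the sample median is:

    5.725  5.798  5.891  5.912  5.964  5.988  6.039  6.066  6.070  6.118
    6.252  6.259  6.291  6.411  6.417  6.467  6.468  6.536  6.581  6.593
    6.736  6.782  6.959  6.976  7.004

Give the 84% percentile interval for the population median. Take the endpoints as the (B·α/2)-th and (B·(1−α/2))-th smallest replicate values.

(5.798, 6.959)

α = 0.16; lower rank = 25 × 0.080 = 2; upper rank = 25 × 0.920 = 23.
The 2nd smallest replicate is 5.798; the 23rd is 6.959.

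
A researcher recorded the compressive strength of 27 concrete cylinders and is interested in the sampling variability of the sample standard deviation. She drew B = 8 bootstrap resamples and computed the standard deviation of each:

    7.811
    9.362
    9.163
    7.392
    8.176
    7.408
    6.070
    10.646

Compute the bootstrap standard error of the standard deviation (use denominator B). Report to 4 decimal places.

SE* = 1.3326

Bootstrap SE is the standard deviation of the 8 replicate standard deviations.
Mean of replicates: (7.811 + 9.362 + 9.163 + 7.392 + 8.176 + 7.408 + 6.070 + 10.646) / 8 = 66.02800 / 8 = 8.25350
Sum of squared deviations: (−0.44250)² + (+1.10850)² + (+0.90950)² + (−0.86150)² + (−0.07750)² + (−0.84550)² + (−2.18350)² + (+2.39250)² = 14.20656
Variance = 14.20656 / 8 = 1.77582
SE* = √1.77582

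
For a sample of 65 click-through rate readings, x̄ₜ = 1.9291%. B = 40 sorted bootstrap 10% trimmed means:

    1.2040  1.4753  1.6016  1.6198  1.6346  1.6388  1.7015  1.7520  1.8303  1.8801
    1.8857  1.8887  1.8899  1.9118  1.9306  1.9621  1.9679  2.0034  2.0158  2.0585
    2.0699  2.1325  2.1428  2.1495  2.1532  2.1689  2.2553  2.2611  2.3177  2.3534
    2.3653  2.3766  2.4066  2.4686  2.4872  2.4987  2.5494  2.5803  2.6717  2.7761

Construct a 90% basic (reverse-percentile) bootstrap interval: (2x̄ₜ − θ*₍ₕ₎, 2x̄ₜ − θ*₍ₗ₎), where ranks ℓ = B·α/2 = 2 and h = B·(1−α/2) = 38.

Percentile endpoints at ranks 2 and 38: θ*₍2₎ = 1.4753, θ*₍38₎ = 2.5803.
Basic interval reflects these around x̄ₜ:
  lower = 2 × 1.9291 − 2.5803 = 1.2779
  upper = 2 × 1.9291 − 1.4753 = 2.3829

(1.2779, 2.3829)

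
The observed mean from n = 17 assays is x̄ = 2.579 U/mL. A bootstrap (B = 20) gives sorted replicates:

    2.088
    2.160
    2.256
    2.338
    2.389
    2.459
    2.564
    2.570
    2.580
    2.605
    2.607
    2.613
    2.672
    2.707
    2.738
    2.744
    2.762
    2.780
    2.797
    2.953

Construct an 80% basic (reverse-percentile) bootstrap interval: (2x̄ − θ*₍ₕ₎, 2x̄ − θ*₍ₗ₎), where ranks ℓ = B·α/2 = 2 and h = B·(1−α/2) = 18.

(2.378, 2.998)

Percentile endpoints at ranks 2 and 18: θ*₍2₎ = 2.160, θ*₍18₎ = 2.780.
Basic interval reflects these around x̄:
  lower = 2 × 2.579 − 2.780 = 2.378
  upper = 2 × 2.579 − 2.160 = 2.998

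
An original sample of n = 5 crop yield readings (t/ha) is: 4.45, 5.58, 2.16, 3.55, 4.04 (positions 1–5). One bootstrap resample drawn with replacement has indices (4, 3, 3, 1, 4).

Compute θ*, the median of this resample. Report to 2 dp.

Resample values: 3.55, 2.16, 2.16, 4.45, 3.55.
Sorted: 2.16, 2.16, 3.55, 3.55, 4.45
Median = middle value = 3.55

θ* = 3.55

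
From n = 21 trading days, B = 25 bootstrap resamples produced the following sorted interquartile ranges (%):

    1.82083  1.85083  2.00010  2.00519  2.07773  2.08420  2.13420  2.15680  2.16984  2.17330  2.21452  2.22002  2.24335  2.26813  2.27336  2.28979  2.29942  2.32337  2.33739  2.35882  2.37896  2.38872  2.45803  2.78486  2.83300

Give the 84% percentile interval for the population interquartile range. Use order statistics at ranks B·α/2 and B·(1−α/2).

(1.85083, 2.45803)

α = 0.16; lower rank = 25 × 0.080 = 2; upper rank = 25 × 0.920 = 23.
The 2nd smallest replicate is 1.85083; the 23rd is 2.45803.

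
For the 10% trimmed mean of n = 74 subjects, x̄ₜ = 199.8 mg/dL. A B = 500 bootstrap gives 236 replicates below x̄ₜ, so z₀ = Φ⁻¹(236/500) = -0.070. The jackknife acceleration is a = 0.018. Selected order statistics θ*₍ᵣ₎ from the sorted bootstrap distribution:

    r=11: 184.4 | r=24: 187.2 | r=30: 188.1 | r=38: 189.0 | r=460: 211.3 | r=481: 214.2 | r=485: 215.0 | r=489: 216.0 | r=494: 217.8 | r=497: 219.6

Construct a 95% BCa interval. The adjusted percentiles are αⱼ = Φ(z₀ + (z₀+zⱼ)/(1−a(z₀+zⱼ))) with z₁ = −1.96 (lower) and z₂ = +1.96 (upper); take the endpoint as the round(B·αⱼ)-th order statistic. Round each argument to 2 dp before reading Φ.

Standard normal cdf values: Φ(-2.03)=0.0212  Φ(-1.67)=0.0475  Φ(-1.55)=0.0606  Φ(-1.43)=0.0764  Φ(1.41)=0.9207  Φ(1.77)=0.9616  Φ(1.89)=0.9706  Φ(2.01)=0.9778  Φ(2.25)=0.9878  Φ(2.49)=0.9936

Lower: z₀ + z₁ = -0.070 + (-1.960) = -2.030; 1 − a(z₀+z₁) = 1 − (0.018)(-2.030) = 1.0365; argument = -0.070 + (-2.030)/1.0365 = -2.0284 → -2.03.
α₁ = Φ(-2.03) = 0.0212; rank = round(500 × 0.0212) = 11; θ*₍11₎ = 184.4.
Upper: z₀ + z₂ = 1.890; 1 − a(z₀+z₂) = 0.9660; argument = 1.8866 → 1.89; α₂ = 0.9706; rank = 485; θ*₍485₎ = 215.0.

(184.4, 215.0)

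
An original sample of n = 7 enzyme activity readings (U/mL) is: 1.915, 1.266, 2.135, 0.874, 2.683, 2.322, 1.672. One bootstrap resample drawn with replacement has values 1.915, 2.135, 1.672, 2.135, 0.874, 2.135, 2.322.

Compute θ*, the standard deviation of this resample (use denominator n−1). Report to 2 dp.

Mean = 1.8840; sum of squared deviations = 1.4469
s² = 1.4469 / 6 = 0.2411
s = √0.2411 = 0.49

θ* = 0.49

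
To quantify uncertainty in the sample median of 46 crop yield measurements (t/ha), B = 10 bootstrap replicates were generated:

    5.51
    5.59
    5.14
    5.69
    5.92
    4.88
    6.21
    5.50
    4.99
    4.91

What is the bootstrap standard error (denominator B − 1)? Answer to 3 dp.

Bootstrap SE is the standard deviation of the 10 replicate medians.
Mean of replicates: (5.51 + 5.59 + 5.14 + 5.69 + 5.92 + 4.88 + 6.21 + 5.50 + 4.99 + 4.91) / 10 = 54.3400 / 10 = 5.4340
Sum of squared deviations: (+0.0760)² + (+0.1560)² + (−0.2940)² + (+0.2560)² + (+0.4860)² + (−0.5540)² + (+0.7760)² + (+0.0660)² + (−0.4440)² + (−0.5240)² = 1.8034
Variance = 1.8034 / 9 = 0.2004
SE* = √0.2004

SE* = 0.448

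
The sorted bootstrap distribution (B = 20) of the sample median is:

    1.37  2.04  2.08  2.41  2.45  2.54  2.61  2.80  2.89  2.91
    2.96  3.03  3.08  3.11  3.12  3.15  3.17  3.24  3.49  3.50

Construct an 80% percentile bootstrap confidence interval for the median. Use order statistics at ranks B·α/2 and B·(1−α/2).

(2.04, 3.24)

α = 0.20; lower rank = 20 × 0.100 = 2; upper rank = 20 × 0.900 = 18.
The 2nd smallest replicate is 2.04; the 18th is 3.24.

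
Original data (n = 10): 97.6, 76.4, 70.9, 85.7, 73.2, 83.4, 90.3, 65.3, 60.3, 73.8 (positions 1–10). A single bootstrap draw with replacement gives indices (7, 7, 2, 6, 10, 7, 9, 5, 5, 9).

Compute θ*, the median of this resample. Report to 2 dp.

Resample values: 90.3, 90.3, 76.4, 83.4, 73.8, 90.3, 60.3, 73.2, 73.2, 60.3.
Sorted: 60.3, 60.3, 73.2, 73.2, 73.8, 76.4, 83.4, 90.3, 90.3, 90.3
Median = average of the two middle values = 75.10

θ* = 75.10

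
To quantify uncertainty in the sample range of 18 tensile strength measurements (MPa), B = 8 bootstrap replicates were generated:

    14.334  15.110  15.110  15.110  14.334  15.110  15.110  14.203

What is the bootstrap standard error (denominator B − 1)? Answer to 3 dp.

SE* = 0.426

Bootstrap SE is the standard deviation of the 8 replicate ranges.
Mean of replicates: (14.334 + 15.110 + 15.110 + 15.110 + 14.334 + 15.110 + 15.110 + 14.203) / 8 = 118.4210 / 8 = 14.8026
Sum of squared deviations: (−0.4686)² + (+0.3074)² + (+0.3074)² + (+0.3074)² + (−0.4686)² + (+0.3074)² + (+0.3074)² + (−0.5996)² = 1.2712
Variance = 1.2712 / 7 = 0.1816
SE* = √0.1816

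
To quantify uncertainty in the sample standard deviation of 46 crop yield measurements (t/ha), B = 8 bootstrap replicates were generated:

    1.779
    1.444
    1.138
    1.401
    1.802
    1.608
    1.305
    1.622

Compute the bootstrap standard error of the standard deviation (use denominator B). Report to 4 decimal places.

SE* = 0.2169

Bootstrap SE is the standard deviation of the 8 replicate standard deviations.
Mean of replicates: (1.779 + 1.444 + 1.138 + 1.401 + 1.802 + 1.608 + 1.305 + 1.622) / 8 = 12.09900 / 8 = 1.51238
Sum of squared deviations: (+0.26662)² + (−0.06838)² + (−0.37438)² + (−0.11138)² + (+0.28963)² + (+0.09563)² + (−0.20738)² + (+0.10963)² = 0.37637
Variance = 0.37637 / 8 = 0.04705
SE* = √0.04705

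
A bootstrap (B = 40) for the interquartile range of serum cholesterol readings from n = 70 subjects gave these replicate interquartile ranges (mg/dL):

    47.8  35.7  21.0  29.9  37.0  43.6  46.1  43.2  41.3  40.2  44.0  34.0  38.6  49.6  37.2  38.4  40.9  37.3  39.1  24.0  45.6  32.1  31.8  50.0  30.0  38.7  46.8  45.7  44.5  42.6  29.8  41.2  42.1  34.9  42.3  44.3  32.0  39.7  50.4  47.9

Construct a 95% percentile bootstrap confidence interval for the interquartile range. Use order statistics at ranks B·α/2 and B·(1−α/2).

(21.0, 50.0)

Sorted replicates: 21.0, 24.0, 29.8, 29.9, 30.0, 31.8, 32.0, 32.1, 34.0, 34.9, 35.7, 37.0, 37.2, 37.3, 38.4, 38.6, 38.7, 39.1, 39.7, 40.2, 40.9, 41.2, 41.3, 42.1, 42.3, 42.6, 43.2, 43.6, 44.0, 44.3, 44.5, 45.6, 45.7, 46.1, 46.8, 47.8, 47.9, 49.6, 50.0, 50.4
α = 0.05; lower rank = 40 × 0.025 = 1; upper rank = 40 × 0.975 = 39.
The 1st smallest replicate is 21.0; the 39th is 50.0.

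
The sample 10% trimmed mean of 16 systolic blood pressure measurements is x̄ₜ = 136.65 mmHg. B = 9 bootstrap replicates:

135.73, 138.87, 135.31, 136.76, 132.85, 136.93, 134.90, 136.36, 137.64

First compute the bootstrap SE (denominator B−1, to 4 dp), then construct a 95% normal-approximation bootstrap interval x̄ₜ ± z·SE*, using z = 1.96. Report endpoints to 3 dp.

(133.257, 140.043)

Mean of replicates = 136.1500; sum of squared deviations = 23.9776; SE* = √(23.9776/8) = 1.7312
Margin = 1.96 × 1.7312 = 3.3932
Interval: 136.65 ± 3.3932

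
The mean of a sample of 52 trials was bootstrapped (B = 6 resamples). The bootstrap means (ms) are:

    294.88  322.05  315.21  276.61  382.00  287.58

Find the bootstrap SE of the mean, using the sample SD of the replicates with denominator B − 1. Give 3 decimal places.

Bootstrap SE is the standard deviation of the 6 replicate means.
Mean of replicates: (294.88 + 322.05 + 315.21 + 276.61 + 382.00 + 287.58) / 6 = 1878.3300 / 6 = 313.0550
Sum of squared deviations: (−18.1750)² + (+8.9950)² + (+2.1550)² + (−36.4450)² + (+68.9450)² + (−25.4750)² = 7146.5113
Variance = 7146.5113 / 5 = 1429.3023
SE* = √1429.3023

SE* = 37.806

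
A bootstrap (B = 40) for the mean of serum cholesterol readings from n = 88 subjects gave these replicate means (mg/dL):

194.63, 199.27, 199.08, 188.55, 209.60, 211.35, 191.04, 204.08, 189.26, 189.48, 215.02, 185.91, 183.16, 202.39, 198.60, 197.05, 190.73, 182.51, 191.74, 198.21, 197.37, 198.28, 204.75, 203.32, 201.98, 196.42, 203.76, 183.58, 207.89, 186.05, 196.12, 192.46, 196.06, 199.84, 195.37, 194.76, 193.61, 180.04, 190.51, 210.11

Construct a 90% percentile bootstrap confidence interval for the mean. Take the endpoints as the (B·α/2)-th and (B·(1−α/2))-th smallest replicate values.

Sorted replicates: 180.04, 182.51, 183.16, 183.58, 185.91, 186.05, 188.55, 189.26, 189.48, 190.51, 190.73, 191.04, 191.74, 192.46, 193.61, 194.63, 194.76, 195.37, 196.06, 196.12, 196.42, 197.05, 197.37, 198.21, 198.28, 198.60, 199.08, 199.27, 199.84, 201.98, 202.39, 203.32, 203.76, 204.08, 204.75, 207.89, 209.60, 210.11, 211.35, 215.02
α = 0.10; lower rank = 40 × 0.050 = 2; upper rank = 40 × 0.950 = 38.
The 2nd smallest replicate is 182.51; the 38th is 210.11.

(182.51, 210.11)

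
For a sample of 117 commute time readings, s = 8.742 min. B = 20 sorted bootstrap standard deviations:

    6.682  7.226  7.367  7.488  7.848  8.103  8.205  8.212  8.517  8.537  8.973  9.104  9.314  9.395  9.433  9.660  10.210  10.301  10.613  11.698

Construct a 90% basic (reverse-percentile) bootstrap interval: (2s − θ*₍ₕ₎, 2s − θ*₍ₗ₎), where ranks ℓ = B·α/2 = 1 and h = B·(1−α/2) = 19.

(6.871, 10.802)

Percentile endpoints at ranks 1 and 19: θ*₍1₎ = 6.682, θ*₍19₎ = 10.613.
Basic interval reflects these around s:
  lower = 2 × 8.742 − 10.613 = 6.871
  upper = 2 × 8.742 − 6.682 = 10.802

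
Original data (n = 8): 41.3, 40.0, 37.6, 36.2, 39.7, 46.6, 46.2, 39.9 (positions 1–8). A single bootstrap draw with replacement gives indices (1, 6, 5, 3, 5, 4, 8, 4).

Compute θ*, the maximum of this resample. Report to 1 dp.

Resample values: 41.3, 46.6, 39.7, 37.6, 39.7, 36.2, 39.9, 36.2.
Maximum = 46.6

θ* = 46.6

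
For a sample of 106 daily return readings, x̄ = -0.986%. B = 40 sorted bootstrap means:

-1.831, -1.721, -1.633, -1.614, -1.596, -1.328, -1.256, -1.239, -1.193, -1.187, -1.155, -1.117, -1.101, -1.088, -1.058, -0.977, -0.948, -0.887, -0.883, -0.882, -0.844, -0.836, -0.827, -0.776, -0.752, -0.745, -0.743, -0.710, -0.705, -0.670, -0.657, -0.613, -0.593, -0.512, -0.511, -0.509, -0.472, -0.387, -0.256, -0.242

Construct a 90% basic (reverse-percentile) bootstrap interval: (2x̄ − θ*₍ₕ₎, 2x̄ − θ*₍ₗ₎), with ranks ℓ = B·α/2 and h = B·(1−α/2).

(-1.585, -0.251)

Percentile endpoints at ranks 2 and 38: θ*₍2₎ = -1.721, θ*₍38₎ = -0.387.
Basic interval reflects these around x̄:
  lower = 2 × -0.986 − -0.387 = -1.585
  upper = 2 × -0.986 − -1.721 = -0.251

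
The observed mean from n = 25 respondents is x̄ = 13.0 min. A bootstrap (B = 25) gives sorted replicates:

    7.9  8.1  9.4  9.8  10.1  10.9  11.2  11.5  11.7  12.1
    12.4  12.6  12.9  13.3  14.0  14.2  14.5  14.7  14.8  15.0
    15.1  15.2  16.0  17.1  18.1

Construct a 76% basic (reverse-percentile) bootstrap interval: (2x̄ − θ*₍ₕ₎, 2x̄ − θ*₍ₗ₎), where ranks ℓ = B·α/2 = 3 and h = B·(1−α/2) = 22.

Percentile endpoints at ranks 3 and 22: θ*₍3₎ = 9.4, θ*₍22₎ = 15.2.
Basic interval reflects these around x̄:
  lower = 2 × 13.0 − 15.2 = 10.8
  upper = 2 × 13.0 − 9.4 = 16.6

(10.8, 16.6)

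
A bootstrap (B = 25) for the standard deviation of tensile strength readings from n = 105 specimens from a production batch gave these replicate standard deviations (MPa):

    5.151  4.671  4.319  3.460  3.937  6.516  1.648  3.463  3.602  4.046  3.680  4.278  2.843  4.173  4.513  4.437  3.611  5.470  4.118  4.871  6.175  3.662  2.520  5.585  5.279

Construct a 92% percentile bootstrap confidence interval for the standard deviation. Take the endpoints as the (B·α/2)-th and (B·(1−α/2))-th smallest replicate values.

Sorted replicates: 1.648, 2.520, 2.843, 3.460, 3.463, 3.602, 3.611, 3.662, 3.680, 3.937, 4.046, 4.118, 4.173, 4.278, 4.319, 4.437, 4.513, 4.671, 4.871, 5.151, 5.279, 5.470, 5.585, 6.175, 6.516
α = 0.08; lower rank = 25 × 0.040 = 1; upper rank = 25 × 0.960 = 24.
The 1st smallest replicate is 1.648; the 24th is 6.175.

(1.648, 6.175)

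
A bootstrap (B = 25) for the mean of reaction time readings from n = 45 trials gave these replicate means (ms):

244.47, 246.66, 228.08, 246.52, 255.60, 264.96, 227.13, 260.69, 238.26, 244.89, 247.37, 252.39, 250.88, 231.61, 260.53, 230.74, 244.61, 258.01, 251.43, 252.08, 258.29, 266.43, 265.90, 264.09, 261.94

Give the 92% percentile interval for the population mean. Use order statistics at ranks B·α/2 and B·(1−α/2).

(227.13, 265.90)

Sorted replicates: 227.13, 228.08, 230.74, 231.61, 238.26, 244.47, 244.61, 244.89, 246.52, 246.66, 247.37, 250.88, 251.43, 252.08, 252.39, 255.60, 258.01, 258.29, 260.53, 260.69, 261.94, 264.09, 264.96, 265.90, 266.43
α = 0.08; lower rank = 25 × 0.040 = 1; upper rank = 25 × 0.960 = 24.
The 1st smallest replicate is 227.13; the 24th is 265.90.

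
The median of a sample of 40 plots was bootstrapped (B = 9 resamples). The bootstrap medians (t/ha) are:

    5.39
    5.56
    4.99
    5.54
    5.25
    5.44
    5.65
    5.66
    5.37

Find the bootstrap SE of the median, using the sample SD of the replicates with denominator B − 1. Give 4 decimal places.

SE* = 0.2126

Bootstrap SE is the standard deviation of the 9 replicate medians.
Mean of replicates: (5.39 + 5.56 + 4.99 + 5.54 + 5.25 + 5.44 + 5.65 + 5.66 + 5.37) / 9 = 48.85000 / 9 = 5.42778
Sum of squared deviations: (−0.03778)² + (+0.13222)² + (−0.43778)² + (+0.11222)² + (−0.17778)² + (+0.01222)² + (+0.22222)² + (+0.23222)² + (−0.05778)² = 0.36156
Variance = 0.36156 / 8 = 0.04519
SE* = √0.04519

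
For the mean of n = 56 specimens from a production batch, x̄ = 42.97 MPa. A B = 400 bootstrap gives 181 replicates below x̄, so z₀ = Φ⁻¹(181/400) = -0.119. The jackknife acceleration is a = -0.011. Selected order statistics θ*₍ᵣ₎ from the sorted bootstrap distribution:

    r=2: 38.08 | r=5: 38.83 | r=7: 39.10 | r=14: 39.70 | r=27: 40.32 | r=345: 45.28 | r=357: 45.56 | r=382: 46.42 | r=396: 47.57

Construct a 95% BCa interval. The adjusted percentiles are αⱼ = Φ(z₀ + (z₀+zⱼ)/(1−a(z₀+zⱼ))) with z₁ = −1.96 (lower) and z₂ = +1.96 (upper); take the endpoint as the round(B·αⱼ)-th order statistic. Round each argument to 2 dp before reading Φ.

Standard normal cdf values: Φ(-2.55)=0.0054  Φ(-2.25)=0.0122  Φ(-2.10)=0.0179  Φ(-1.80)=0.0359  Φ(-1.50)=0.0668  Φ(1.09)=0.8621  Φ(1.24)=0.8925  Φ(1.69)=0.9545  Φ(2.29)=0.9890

Lower: z₀ + z₁ = -0.119 + (-1.960) = -2.079; 1 − a(z₀+z₁) = 1 − (-0.011)(-2.079) = 0.9771; argument = -0.119 + (-2.079)/0.9771 = -2.2467 → -2.25.
α₁ = Φ(-2.25) = 0.0122; rank = round(400 × 0.0122) = 5; θ*₍5₎ = 38.83.
Upper: z₀ + z₂ = 1.841; 1 − a(z₀+z₂) = 1.0203; argument = 1.6855 → 1.69; α₂ = 0.9545; rank = 382; θ*₍382₎ = 46.42.

(38.83, 46.42)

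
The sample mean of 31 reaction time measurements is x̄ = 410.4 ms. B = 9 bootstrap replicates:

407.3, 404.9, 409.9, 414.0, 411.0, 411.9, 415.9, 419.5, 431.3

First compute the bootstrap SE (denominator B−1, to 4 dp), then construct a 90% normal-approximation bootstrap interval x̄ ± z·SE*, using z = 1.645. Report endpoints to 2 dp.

(397.51, 423.29)

Mean of replicates = 413.9667; sum of squared deviations = 491.0600; SE* = √(491.0600/8) = 7.8347
Margin = 1.645 × 7.8347 = 12.888
Interval: 410.4 ± 12.888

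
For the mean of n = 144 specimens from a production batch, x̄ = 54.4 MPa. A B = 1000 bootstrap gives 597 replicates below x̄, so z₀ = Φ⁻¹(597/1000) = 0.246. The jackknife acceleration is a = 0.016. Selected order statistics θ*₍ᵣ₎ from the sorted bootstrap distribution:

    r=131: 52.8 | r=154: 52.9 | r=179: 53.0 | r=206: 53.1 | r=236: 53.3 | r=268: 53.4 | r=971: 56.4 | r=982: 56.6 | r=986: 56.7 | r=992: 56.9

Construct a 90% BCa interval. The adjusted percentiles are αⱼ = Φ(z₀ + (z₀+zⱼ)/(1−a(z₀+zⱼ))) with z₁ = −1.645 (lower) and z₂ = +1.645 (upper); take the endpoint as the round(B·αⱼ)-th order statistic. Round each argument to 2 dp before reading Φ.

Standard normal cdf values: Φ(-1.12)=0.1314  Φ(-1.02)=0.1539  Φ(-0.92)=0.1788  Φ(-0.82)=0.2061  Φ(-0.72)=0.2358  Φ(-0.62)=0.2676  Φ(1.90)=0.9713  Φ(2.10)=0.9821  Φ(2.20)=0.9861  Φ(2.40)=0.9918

(52.8, 56.7)

Lower: z₀ + z₁ = 0.246 + (-1.645) = -1.399; 1 − a(z₀+z₁) = 1 − (0.016)(-1.399) = 1.0224; argument = 0.246 + (-1.399)/1.0224 = -1.1224 → -1.12.
α₁ = Φ(-1.12) = 0.1314; rank = round(1000 × 0.1314) = 131; θ*₍131₎ = 52.8.
Upper: z₀ + z₂ = 1.891; 1 − a(z₀+z₂) = 0.9697; argument = 2.1960 → 2.20; α₂ = 0.9861; rank = 986; θ*₍986₎ = 56.7.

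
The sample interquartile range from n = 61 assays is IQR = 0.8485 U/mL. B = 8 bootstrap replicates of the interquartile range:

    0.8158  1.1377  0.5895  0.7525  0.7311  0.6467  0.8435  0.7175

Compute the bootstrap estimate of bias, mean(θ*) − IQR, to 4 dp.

mean(θ*) = (0.8158 + 1.1377 + 0.5895 + 0.7525 + 0.7311 + 0.6467 + 0.8435 + 0.7175) / 8 = 0.77929
bias = 0.77929 − 0.8485

bias = −0.0692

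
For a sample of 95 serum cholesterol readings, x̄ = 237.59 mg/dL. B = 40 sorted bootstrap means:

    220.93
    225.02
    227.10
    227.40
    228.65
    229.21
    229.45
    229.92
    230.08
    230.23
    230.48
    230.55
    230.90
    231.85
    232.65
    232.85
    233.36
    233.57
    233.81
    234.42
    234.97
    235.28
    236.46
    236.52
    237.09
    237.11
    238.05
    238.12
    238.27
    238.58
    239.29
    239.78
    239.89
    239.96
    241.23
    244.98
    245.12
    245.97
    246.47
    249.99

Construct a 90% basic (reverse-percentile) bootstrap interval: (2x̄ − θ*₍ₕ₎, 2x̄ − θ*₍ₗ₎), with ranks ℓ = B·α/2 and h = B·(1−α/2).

Percentile endpoints at ranks 2 and 38: θ*₍2₎ = 225.02, θ*₍38₎ = 245.97.
Basic interval reflects these around x̄:
  lower = 2 × 237.59 − 245.97 = 229.21
  upper = 2 × 237.59 − 225.02 = 250.16

(229.21, 250.16)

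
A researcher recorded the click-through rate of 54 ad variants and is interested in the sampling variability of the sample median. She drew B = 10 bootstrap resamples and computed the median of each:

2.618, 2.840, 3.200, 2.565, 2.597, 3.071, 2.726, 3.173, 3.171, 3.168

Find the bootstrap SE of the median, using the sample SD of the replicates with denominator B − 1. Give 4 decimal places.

Bootstrap SE is the standard deviation of the 10 replicate medians.
Mean of replicates: (2.618 + 2.840 + 3.200 + 2.565 + 2.597 + 3.071 + 2.726 + 3.173 + 3.171 + 3.168) / 10 = 29.12900 / 10 = 2.91290
Sum of squared deviations: (−0.29490)² + (−0.07290)² + (+0.28710)² + (−0.34790)² + (−0.31590)² + (+0.15810)² + (−0.18690)² + (+0.26010)² + (+0.25810)² + (+0.25510)² = 0.65480
Variance = 0.65480 / 9 = 0.07276
SE* = √0.07276

SE* = 0.2697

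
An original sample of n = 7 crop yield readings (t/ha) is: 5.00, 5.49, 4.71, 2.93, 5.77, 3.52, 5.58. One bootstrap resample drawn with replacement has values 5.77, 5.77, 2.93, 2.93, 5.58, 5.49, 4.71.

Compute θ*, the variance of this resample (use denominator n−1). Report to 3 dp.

θ* = 1.657

Mean = 4.7400; sum of squared deviations = 9.9430
s² = 9.9430 / 6 = 1.6572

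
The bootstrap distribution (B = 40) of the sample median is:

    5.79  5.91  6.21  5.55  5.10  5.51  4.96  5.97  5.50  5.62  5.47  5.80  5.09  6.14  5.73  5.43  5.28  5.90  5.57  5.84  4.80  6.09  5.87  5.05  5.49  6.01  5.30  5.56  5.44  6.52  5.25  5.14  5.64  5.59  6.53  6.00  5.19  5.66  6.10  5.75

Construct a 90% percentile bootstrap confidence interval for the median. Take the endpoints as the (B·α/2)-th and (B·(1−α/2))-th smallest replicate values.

Sorted replicates: 4.80, 4.96, 5.05, 5.09, 5.10, 5.14, 5.19, 5.25, 5.28, 5.30, 5.43, 5.44, 5.47, 5.49, 5.50, 5.51, 5.55, 5.56, 5.57, 5.59, 5.62, 5.64, 5.66, 5.73, 5.75, 5.79, 5.80, 5.84, 5.87, 5.90, 5.91, 5.97, 6.00, 6.01, 6.09, 6.10, 6.14, 6.21, 6.52, 6.53
α = 0.10; lower rank = 40 × 0.050 = 2; upper rank = 40 × 0.950 = 38.
The 2nd smallest replicate is 4.96; the 38th is 6.21.

(4.96, 6.21)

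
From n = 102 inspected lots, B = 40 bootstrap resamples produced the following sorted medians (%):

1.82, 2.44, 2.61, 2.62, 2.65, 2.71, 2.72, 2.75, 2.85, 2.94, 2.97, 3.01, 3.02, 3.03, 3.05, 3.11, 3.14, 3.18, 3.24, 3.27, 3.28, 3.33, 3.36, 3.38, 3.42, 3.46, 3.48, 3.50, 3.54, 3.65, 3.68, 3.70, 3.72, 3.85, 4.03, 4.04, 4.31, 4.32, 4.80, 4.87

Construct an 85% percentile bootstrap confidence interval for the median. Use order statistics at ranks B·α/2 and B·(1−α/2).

(2.61, 4.31)

α = 0.15; lower rank = 40 × 0.075 = 3; upper rank = 40 × 0.925 = 37.
The 3rd smallest replicate is 2.61; the 37th is 4.31.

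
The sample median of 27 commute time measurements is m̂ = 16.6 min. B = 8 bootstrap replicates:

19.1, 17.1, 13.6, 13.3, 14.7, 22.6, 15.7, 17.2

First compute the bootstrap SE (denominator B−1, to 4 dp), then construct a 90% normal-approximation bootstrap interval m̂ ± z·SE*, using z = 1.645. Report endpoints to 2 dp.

(11.51, 21.69)

Mean of replicates = 16.6625; sum of squared deviations = 67.1388; SE* = √(67.1388/7) = 3.0970
Margin = 1.645 × 3.0970 = 5.095
Interval: 16.6 ± 5.095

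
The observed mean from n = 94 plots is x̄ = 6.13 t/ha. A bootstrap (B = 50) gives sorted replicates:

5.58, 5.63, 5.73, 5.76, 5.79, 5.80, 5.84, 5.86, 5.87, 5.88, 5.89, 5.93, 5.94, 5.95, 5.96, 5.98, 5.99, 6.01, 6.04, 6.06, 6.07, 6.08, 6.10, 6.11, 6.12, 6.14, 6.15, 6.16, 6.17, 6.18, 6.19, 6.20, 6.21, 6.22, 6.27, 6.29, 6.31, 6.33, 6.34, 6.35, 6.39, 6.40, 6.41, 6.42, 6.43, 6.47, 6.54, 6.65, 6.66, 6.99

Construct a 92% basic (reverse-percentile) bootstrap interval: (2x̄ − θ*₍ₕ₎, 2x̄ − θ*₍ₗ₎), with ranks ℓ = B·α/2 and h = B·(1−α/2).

(5.61, 6.63)

Percentile endpoints at ranks 2 and 48: θ*₍2₎ = 5.63, θ*₍48₎ = 6.65.
Basic interval reflects these around x̄:
  lower = 2 × 6.13 − 6.65 = 5.61
  upper = 2 × 6.13 − 5.63 = 6.63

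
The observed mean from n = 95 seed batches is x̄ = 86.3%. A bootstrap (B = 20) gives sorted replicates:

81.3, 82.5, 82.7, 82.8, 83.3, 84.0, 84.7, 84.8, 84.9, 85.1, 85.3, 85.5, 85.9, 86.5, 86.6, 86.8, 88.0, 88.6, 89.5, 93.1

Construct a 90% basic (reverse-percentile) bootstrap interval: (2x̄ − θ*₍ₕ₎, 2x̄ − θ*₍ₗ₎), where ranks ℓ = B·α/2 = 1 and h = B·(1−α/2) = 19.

(83.1, 91.3)

Percentile endpoints at ranks 1 and 19: θ*₍1₎ = 81.3, θ*₍19₎ = 89.5.
Basic interval reflects these around x̄:
  lower = 2 × 86.3 − 89.5 = 83.1
  upper = 2 × 86.3 − 81.3 = 91.3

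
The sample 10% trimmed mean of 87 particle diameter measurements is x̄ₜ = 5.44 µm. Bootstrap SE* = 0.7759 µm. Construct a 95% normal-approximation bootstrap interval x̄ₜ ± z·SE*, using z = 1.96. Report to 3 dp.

(3.919, 6.961)

Margin = 1.96 × 0.7759 = 1.5208
Interval: 5.44 ± 1.5208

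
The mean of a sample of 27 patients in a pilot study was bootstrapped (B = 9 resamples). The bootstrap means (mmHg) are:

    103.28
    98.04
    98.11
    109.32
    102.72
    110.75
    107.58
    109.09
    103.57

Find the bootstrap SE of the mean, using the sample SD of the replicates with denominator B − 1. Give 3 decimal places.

Bootstrap SE is the standard deviation of the 9 replicate means.
Mean of replicates: (103.28 + 98.04 + 98.11 + 109.32 + 102.72 + 110.75 + 107.58 + 109.09 + 103.57) / 9 = 942.4600 / 9 = 104.7178
Sum of squared deviations: (−1.4378)² + (−6.6778)² + (−6.6078)² + (+4.6022)² + (−1.9978)² + (+6.0322)² + (+2.8622)² + (+4.3722)² + (−1.1478)² = 180.5080
Variance = 180.5080 / 8 = 22.5635
SE* = √22.5635

SE* = 4.750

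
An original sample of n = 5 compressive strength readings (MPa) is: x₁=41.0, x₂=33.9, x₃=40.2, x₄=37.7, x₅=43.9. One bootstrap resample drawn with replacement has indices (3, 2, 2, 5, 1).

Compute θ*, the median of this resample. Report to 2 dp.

θ* = 40.20

Resample values: 40.2, 33.9, 33.9, 43.9, 41.0.
Sorted: 33.9, 33.9, 40.2, 41.0, 43.9
Median = middle value = 40.20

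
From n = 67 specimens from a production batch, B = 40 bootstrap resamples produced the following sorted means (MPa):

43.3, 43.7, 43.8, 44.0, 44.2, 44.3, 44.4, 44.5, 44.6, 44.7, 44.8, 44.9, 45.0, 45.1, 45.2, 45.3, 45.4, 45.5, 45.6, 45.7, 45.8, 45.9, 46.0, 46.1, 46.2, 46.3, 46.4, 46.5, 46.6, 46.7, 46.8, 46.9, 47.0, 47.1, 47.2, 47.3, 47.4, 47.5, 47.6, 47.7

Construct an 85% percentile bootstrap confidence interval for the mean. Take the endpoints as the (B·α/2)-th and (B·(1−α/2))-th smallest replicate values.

(43.8, 47.4)

α = 0.15; lower rank = 40 × 0.075 = 3; upper rank = 40 × 0.925 = 37.
The 3rd smallest replicate is 43.8; the 37th is 47.4.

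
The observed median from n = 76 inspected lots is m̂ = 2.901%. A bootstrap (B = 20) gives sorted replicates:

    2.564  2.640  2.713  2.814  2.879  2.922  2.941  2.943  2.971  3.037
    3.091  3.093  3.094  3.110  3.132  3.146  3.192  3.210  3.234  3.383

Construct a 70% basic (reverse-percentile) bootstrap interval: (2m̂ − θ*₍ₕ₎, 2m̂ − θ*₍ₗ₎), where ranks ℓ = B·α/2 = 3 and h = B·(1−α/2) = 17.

Percentile endpoints at ranks 3 and 17: θ*₍3₎ = 2.713, θ*₍17₎ = 3.192.
Basic interval reflects these around m̂:
  lower = 2 × 2.901 − 3.192 = 2.610
  upper = 2 × 2.901 − 2.713 = 3.089

(2.610, 3.089)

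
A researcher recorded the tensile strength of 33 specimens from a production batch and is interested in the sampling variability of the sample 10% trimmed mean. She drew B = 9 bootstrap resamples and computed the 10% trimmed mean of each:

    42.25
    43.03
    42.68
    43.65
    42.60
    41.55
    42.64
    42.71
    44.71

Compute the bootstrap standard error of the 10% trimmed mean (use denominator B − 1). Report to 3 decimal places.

Bootstrap SE is the standard deviation of the 9 replicate 10% trimmed means.
Mean of replicates: (42.25 + 43.03 + 42.68 + 43.65 + 42.60 + 41.55 + 42.64 + 42.71 + 44.71) / 9 = 385.8200 / 9 = 42.8689
Sum of squared deviations: (−0.6189)² + (+0.1611)² + (−0.1889)² + (+0.7811)² + (−0.2689)² + (−1.3189)² + (−0.2289)² + (−0.1589)² + (+1.8411)² = 6.3339
Variance = 6.3339 / 8 = 0.7917
SE* = √0.7917

SE* = 0.890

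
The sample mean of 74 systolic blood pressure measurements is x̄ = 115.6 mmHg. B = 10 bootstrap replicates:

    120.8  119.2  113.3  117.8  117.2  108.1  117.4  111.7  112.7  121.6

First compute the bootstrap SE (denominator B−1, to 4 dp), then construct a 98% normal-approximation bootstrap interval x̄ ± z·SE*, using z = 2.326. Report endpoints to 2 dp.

(105.48, 125.72)

Mean of replicates = 115.9800; sum of squared deviations = 170.3560; SE* = √(170.3560/9) = 4.3507
Margin = 2.326 × 4.3507 = 10.120
Interval: 115.6 ± 10.120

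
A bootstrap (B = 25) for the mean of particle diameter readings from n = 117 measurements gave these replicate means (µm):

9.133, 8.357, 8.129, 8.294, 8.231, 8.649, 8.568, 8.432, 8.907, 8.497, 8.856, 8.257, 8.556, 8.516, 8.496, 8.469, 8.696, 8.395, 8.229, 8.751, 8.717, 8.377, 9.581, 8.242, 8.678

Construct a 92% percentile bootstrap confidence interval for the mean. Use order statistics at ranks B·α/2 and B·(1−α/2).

(8.129, 9.133)

Sorted replicates: 8.129, 8.229, 8.231, 8.242, 8.257, 8.294, 8.357, 8.377, 8.395, 8.432, 8.469, 8.496, 8.497, 8.516, 8.556, 8.568, 8.649, 8.678, 8.696, 8.717, 8.751, 8.856, 8.907, 9.133, 9.581
α = 0.08; lower rank = 25 × 0.040 = 1; upper rank = 25 × 0.960 = 24.
The 1st smallest replicate is 8.129; the 24th is 9.133.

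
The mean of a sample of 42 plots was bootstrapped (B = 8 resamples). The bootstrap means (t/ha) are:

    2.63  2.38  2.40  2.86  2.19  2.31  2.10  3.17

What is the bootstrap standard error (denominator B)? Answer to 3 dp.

SE* = 0.338

Bootstrap SE is the standard deviation of the 8 replicate means.
Mean of replicates: (2.63 + 2.38 + 2.40 + 2.86 + 2.19 + 2.31 + 2.10 + 3.17) / 8 = 20.0400 / 8 = 2.5050
Sum of squared deviations: (+0.1250)² + (−0.1250)² + (−0.1050)² + (+0.3550)² + (−0.3150)² + (−0.1950)² + (−0.4050)² + (+0.6650)² = 0.9118
Variance = 0.9118 / 8 = 0.1140
SE* = √0.1140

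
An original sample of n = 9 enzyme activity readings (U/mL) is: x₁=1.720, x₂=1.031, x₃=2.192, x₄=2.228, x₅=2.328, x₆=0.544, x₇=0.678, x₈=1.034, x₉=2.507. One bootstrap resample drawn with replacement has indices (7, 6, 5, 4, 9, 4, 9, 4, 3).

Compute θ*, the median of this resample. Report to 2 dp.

θ* = 2.23

Resample values: 0.678, 0.544, 2.328, 2.228, 2.507, 2.228, 2.507, 2.228, 2.192.
Sorted: 0.544, 0.678, 2.192, 2.228, 2.228, 2.228, 2.328, 2.507, 2.507
Median = middle value = 2.23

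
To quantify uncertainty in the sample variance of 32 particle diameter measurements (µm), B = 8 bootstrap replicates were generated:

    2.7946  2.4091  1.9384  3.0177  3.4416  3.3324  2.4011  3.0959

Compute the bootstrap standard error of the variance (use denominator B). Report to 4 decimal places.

Bootstrap SE is the standard deviation of the 8 replicate variances.
Mean of replicates: (2.7946 + 2.4091 + 1.9384 + 3.0177 + 3.4416 + 3.3324 + 2.4011 + 3.0959) / 8 = 22.43080 / 8 = 2.80385
Sum of squared deviations: (−0.00925)² + (−0.39475)² + (−0.86545)² + (+0.21385)² + (+0.63775)² + (+0.52855)² + (−0.40275)² + (+0.29205)² = 1.88424
Variance = 1.88424 / 8 = 0.23553
SE* = √0.23553

SE* = 0.4853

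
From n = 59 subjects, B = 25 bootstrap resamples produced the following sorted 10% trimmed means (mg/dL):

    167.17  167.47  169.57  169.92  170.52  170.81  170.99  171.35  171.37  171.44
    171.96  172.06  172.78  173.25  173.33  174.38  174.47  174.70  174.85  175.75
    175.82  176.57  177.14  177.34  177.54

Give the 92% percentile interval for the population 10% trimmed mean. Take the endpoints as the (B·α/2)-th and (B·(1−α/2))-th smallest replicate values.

(167.17, 177.34)

α = 0.08; lower rank = 25 × 0.040 = 1; upper rank = 25 × 0.960 = 24.
The 1st smallest replicate is 167.17; the 24th is 177.34.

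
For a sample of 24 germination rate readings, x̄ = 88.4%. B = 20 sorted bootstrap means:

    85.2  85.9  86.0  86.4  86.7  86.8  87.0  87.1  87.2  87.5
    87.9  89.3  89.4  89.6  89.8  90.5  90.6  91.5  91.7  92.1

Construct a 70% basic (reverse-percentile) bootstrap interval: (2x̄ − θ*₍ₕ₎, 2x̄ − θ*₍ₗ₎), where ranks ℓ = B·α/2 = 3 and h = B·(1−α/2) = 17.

Percentile endpoints at ranks 3 and 17: θ*₍3₎ = 86.0, θ*₍17₎ = 90.6.
Basic interval reflects these around x̄:
  lower = 2 × 88.4 − 90.6 = 86.2
  upper = 2 × 88.4 − 86.0 = 90.8

(86.2, 90.8)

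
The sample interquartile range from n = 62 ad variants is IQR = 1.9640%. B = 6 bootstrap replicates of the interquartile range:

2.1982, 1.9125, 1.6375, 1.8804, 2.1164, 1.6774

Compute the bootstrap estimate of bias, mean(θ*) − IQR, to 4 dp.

bias = −0.0603

mean(θ*) = (2.1982 + 1.9125 + 1.6375 + 1.8804 + 2.1164 + 1.6774) / 6 = 1.90373
bias = 1.90373 − 1.9640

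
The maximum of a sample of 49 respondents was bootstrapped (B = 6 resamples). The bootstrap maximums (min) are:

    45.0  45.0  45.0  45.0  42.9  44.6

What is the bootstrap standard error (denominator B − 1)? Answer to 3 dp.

Bootstrap SE is the standard deviation of the 6 replicate maximums.
Mean of replicates: (45.0 + 45.0 + 45.0 + 45.0 + 42.9 + 44.6) / 6 = 267.5000 / 6 = 44.5833
Sum of squared deviations: (+0.4167)² + (+0.4167)² + (+0.4167)² + (+0.4167)² + (−1.6833)² + (+0.0167)² = 3.5283
Variance = 3.5283 / 5 = 0.7057
SE* = √0.7057

SE* = 0.840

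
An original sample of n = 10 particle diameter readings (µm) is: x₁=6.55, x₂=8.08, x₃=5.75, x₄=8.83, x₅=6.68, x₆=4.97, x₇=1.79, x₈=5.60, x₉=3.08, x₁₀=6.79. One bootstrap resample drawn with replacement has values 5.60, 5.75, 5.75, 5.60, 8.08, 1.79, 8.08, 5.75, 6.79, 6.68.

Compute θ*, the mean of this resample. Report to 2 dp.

Mean = (5.60 + 5.75 + 5.75 + 5.60 + 8.08 + 1.79 + 8.08 + 5.75 + 6.79 + 6.68) / 10 = 59.870 / 10 = 5.99

θ* = 5.99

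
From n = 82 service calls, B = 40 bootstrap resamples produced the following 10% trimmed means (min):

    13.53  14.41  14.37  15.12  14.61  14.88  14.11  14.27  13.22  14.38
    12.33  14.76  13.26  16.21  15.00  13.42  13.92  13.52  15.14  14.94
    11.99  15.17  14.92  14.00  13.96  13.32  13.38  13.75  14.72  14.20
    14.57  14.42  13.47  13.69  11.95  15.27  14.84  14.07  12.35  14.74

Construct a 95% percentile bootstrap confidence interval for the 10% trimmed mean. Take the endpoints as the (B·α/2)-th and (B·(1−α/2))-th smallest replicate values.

Sorted replicates: 11.95, 11.99, 12.33, 12.35, 13.22, 13.26, 13.32, 13.38, 13.42, 13.47, 13.52, 13.53, 13.69, 13.75, 13.92, 13.96, 14.00, 14.07, 14.11, 14.20, 14.27, 14.37, 14.38, 14.41, 14.42, 14.57, 14.61, 14.72, 14.74, 14.76, 14.84, 14.88, 14.92, 14.94, 15.00, 15.12, 15.14, 15.17, 15.27, 16.21
α = 0.05; lower rank = 40 × 0.025 = 1; upper rank = 40 × 0.975 = 39.
The 1st smallest replicate is 11.95; the 39th is 15.27.

(11.95, 15.27)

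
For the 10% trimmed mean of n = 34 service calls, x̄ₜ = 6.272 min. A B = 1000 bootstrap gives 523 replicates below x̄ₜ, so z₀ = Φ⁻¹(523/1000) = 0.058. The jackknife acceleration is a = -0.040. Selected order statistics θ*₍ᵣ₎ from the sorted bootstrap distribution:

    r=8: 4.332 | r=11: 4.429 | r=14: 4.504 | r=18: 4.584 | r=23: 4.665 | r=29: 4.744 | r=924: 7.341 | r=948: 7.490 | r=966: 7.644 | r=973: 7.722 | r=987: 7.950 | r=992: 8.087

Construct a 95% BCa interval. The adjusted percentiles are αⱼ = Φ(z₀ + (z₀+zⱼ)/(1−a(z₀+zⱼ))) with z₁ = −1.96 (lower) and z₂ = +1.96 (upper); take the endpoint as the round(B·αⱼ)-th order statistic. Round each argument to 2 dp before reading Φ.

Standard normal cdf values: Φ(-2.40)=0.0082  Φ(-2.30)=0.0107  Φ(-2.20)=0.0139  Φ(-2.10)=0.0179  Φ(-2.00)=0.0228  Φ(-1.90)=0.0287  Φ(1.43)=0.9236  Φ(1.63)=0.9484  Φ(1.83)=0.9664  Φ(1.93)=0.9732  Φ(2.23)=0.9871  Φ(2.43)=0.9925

Lower: z₀ + z₁ = 0.058 + (-1.960) = -1.902; 1 − a(z₀+z₁) = 1 − (-0.040)(-1.902) = 0.9239; argument = 0.058 + (-1.902)/0.9239 = -2.0006 → -2.00.
α₁ = Φ(-2.00) = 0.0228; rank = round(1000 × 0.0228) = 23; θ*₍23₎ = 4.665.
Upper: z₀ + z₂ = 2.018; 1 − a(z₀+z₂) = 1.0807; argument = 1.9253 → 1.93; α₂ = 0.9732; rank = 973; θ*₍973₎ = 7.722.

(4.665, 7.722)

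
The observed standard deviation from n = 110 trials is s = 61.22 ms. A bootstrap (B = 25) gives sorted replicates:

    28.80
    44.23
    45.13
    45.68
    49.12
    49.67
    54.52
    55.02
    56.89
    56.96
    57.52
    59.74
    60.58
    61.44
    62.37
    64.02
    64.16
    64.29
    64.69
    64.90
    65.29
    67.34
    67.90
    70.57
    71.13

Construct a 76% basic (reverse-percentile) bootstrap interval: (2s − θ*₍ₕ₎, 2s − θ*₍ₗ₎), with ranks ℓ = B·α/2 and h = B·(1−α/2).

Percentile endpoints at ranks 3 and 22: θ*₍3₎ = 45.13, θ*₍22₎ = 67.34.
Basic interval reflects these around s:
  lower = 2 × 61.22 − 67.34 = 55.10
  upper = 2 × 61.22 − 45.13 = 77.31

(55.10, 77.31)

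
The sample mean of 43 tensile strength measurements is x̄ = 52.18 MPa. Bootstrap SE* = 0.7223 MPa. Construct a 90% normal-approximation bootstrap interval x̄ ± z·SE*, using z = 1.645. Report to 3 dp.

Margin = 1.645 × 0.7223 = 1.1882
Interval: 52.18 ± 1.1882

(50.992, 53.368)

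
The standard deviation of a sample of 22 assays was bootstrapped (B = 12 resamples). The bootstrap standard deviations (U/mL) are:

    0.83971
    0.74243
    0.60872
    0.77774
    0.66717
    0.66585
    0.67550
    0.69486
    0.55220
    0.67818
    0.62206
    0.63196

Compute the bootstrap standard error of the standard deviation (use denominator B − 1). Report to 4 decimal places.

SE* = 0.0778

Bootstrap SE is the standard deviation of the 12 replicate standard deviations.
Mean of replicates: (0.83971 + 0.74243 + 0.60872 + 0.77774 + 0.66717 + 0.66585 + 0.67550 + 0.69486 + 0.55220 + 0.67818 + 0.62206 + 0.63196) / 12 = 8.156380 / 12 = 0.679698
Sum of squared deviations: (+0.160012)² + (+0.062732)² + (−0.070978)² + (+0.098042)² + (−0.012528)² + (−0.013848)² + (−0.004198)² + (+0.015162)² + (−0.127498)² + (−0.001518)² + (−0.057638)² + (−0.047738)² = 0.066645
Variance = 0.066645 / 11 = 0.006059
SE* = √0.006059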